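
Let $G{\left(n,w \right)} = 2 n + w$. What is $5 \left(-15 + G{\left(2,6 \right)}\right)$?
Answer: $-25$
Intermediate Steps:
$G{\left(n,w \right)} = w + 2 n$
$5 \left(-15 + G{\left(2,6 \right)}\right) = 5 \left(-15 + \left(6 + 2 \cdot 2\right)\right) = 5 \left(-15 + \left(6 + 4\right)\right) = 5 \left(-15 + 10\right) = 5 \left(-5\right) = -25$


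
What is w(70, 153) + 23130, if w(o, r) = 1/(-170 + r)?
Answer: 393209/17 ≈ 23130.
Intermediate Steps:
w(70, 153) + 23130 = 1/(-170 + 153) + 23130 = 1/(-17) + 23130 = -1/17 + 23130 = 393209/17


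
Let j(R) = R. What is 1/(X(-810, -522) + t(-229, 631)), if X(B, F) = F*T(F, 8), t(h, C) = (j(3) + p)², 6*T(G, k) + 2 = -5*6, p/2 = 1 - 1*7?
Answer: 1/2865 ≈ 0.00034904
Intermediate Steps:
p = -12 (p = 2*(1 - 1*7) = 2*(1 - 7) = 2*(-6) = -12)
T(G, k) = -16/3 (T(G, k) = -⅓ + (-5*6)/6 = -⅓ + (⅙)*(-30) = -⅓ - 5 = -16/3)
t(h, C) = 81 (t(h, C) = (3 - 12)² = (-9)² = 81)
X(B, F) = -16*F/3 (X(B, F) = F*(-16/3) = -16*F/3)
1/(X(-810, -522) + t(-229, 631)) = 1/(-16/3*(-522) + 81) = 1/(2784 + 81) = 1/2865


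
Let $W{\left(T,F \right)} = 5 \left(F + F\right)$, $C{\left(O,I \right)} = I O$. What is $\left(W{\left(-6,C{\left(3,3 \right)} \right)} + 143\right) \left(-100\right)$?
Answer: $-23300$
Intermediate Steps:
$W{\left(T,F \right)} = 10 F$ ($W{\left(T,F \right)} = 5 \cdot 2 F = 10 F$)
$\left(W{\left(-6,C{\left(3,3 \right)} \right)} + 143\right) \left(-100\right) = \left(10 \cdot 3 \cdot 3 + 143\right) \left(-100\right) = \left(10 \cdot 9 + 143\right) \left(-100\right) = \left(90 + 143\right) \left(-100\right) = 233 \left(-100\right) = -23300$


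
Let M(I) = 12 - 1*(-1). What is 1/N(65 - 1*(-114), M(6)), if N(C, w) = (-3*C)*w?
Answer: -1/6981 ≈ -0.00014325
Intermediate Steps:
M(I) = 13 (M(I) = 12 + 1 = 13)
N(C, w) = -3*C*w
1/N(65 - 1*(-114), M(6)) = 1/(-3*(65 - 1*(-114))*13) = 1/(-3*(65 + 114)*13) = 1/(-3*179*13) = 1/(-6981) = -1/6981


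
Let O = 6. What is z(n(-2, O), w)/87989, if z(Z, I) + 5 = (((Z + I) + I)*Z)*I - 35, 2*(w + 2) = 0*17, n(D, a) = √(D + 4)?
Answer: -4/7999 + 8*√2/87989 ≈ -0.00037148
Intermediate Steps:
n(D, a) = √(4 + D)
w = -2 (w = -2 + (0*17)/2 = -2 + (½)*0 = -2 + 0 = -2)
z(Z, I) = -40 + I*Z*(Z + 2*I) (z(Z, I) = -5 + ((((Z + I) + I)*Z)*I - 35) = -5 + ((((I + Z) + I)*Z)*I - 35) = -5 + (((Z + 2*I)*Z)*I - 35) = -5 + ((Z*(Z + 2*I))*I - 35) = -5 + (I*Z*(Z + 2*I) - 35) = -5 + (-35 + I*Z*(Z + 2*I)) = -40 + I*Z*(Z + 2*I))
z(n(-2, O), w)/87989 = (-40 - 2*(√(4 - 2))² + 2*√(4 - 2)*(-2)²)/87989 = (-40 - 2*(√2)² + 2*√2*4)*(1/87989) = (-40 - 2*2 + 8*√2)*(1/87989) = (-40 - 4 + 8*√2)*(1/87989) = (-44 + 8*√2)*(1/87989) = -4/7999 + 8*√2/87989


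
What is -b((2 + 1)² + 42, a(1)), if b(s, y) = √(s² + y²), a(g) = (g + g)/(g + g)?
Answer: -√2602 ≈ -51.010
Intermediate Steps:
a(g) = 1 (a(g) = (2*g)/((2*g)) = (2*g)*(1/(2*g)) = 1)
-b((2 + 1)² + 42, a(1)) = -√(((2 + 1)² + 42)² + 1²) = -√((3² + 42)² + 1) = -√((9 + 42)² + 1) = -√(51² + 1) = -√(2601 + 1) = -√2602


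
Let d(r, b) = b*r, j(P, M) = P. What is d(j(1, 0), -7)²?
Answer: 49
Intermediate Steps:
d(j(1, 0), -7)² = (-7*1)² = (-7)² = 49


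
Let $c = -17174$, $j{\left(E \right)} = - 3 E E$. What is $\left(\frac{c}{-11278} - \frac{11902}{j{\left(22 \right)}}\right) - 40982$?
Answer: $- \frac{15248817427}{372174} \approx -40972.0$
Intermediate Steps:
$j{\left(E \right)} = - 3 E^{2}$
$\left(\frac{c}{-11278} - \frac{11902}{j{\left(22 \right)}}\right) - 40982 = \left(- \frac{17174}{-11278} - \frac{11902}{\left(-3\right) 22^{2}}\right) - 40982 = \left(\left(-17174\right) \left(- \frac{1}{11278}\right) - \frac{11902}{\left(-3\right) 484}\right) - 40982 = \left(\frac{8587}{5639} - \frac{11902}{-1452}\right) - 40982 = \left(\frac{8587}{5639} - - \frac{541}{66}\right) - 40982 = \left(\frac{8587}{5639} + \frac{541}{66}\right) - 40982 = \frac{3617441}{372174} - 40982 = - \frac{15248817427}{372174}$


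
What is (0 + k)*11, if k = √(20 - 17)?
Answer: 11*√3 ≈ 19.053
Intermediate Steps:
k = √3 ≈ 1.7320
(0 + k)*11 = (0 + √3)*11 = √3*11 = 11*√3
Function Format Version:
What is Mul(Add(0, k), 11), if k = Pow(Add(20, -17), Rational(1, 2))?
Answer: Mul(11, Pow(3, Rational(1, 2))) ≈ 19.053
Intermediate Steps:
k = Pow(3, Rational(1, 2)) ≈ 1.7320
Mul(Add(0, k), 11) = Mul(Add(0, Pow(3, Rational(1, 2))), 11) = Mul(Pow(3, Rational(1, 2)), 11) = Mul(11, Pow(3, Rational(1, 2)))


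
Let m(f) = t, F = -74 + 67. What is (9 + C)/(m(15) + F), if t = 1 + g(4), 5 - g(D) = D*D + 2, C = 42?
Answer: -51/19 ≈ -2.6842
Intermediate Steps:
g(D) = 3 - D² (g(D) = 5 - (D*D + 2) = 5 - (D² + 2) = 5 - (2 + D²) = 5 + (-2 - D²) = 3 - D²)
F = -7
t = -12 (t = 1 + (3 - 1*4²) = 1 + (3 - 1*16) = 1 + (3 - 16) = 1 - 13 = -12)
m(f) = -12
(9 + C)/(m(15) + F) = (9 + 42)/(-12 - 7) = 51/(-19) = 51*(-1/19) = -51/19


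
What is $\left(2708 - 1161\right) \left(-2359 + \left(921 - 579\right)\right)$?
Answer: $-3120299$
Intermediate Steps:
$\left(2708 - 1161\right) \left(-2359 + \left(921 - 579\right)\right) = 1547 \left(-2359 + 342\right) = 1547 \left(-2017\right) = -3120299$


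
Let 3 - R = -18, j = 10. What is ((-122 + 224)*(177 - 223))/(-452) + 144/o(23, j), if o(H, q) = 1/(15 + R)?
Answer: 586965/113 ≈ 5194.4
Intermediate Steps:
R = 21 (R = 3 - 1*(-18) = 3 + 18 = 21)
o(H, q) = 1/36 (o(H, q) = 1/(15 + 21) = 1/36)
((-122 + 224)*(177 - 223))/(-452) + 144/o(23, j) = ((-122 + 224)*(177 - 223))/(-452) + 144/(1/36) = (102*(-46))*(-1/452) + 144*36 = -4692*(-1/452) + 5184 = 1173/113 + 5184 = 586965/113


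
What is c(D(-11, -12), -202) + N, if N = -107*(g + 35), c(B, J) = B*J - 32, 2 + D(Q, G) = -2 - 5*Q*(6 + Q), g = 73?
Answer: 44770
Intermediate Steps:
D(Q, G) = -4 - 5*Q*(6 + Q) (D(Q, G) = -2 + (-2 - 5*Q*(6 + Q)) = -4 - 5*Q*(6 + Q))
c(B, J) = -32 + B*J
N = -11556 (N = -107*(73 + 35) = -107*108 = -11556)
c(D(-11, -12), -202) + N = (-32 + (-4 - 30*(-11) - 5*(-11)**2)*(-202)) - 11556 = (-32 + (-4 + 330 - 5*121)*(-202)) - 11556 = (-32 + (-4 + 330 - 605)*(-202)) - 11556 = (-32 - 279*(-202)) - 11556 = (-32 + 56358) - 11556 = 56326 - 11556 = 44770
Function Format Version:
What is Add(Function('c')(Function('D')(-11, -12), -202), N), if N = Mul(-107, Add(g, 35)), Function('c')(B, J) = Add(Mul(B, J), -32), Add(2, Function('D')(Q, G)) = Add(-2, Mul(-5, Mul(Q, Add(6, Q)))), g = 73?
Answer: 44770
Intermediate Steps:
Function('D')(Q, G) = Add(-4, Mul(-5, Q, Add(6, Q))) (Function('D')(Q, G) = Add(-2, Add(-2, Mul(-5, Mul(Q, Add(6, Q))))) = Add(-2, Add(-2, Mul(-5, Q, Add(6, Q)))) = Add(-4, Mul(-5, Q, Add(6, Q))))
Function('c')(B, J) = Add(-32, Mul(B, J))
N = -11556 (N = Mul(-107, Add(73, 35)) = Mul(-107, 108) = -11556)
Add(Function('c')(Function('D')(-11, -12), -202), N) = Add(Add(-32, Mul(Add(-4, Mul(-30, -11), Mul(-5, Pow(-11, 2))), -202)), -11556) = Add(Add(-32, Mul(Add(-4, 330, Mul(-5, 121)), -202)), -11556) = Add(Add(-32, Mul(Add(-4, 330, -605), -202)), -11556) = Add(Add(-32, Mul(-279, -202)), -11556) = Add(Add(-32, 56358), -11556) = Add(56326, -11556) = 44770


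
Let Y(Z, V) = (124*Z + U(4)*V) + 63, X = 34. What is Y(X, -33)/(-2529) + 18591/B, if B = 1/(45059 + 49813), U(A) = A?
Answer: 4460562571061/2529 ≈ 1.7638e+9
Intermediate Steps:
B = 1/94872 ≈ 1.0541e-5
Y(Z, V) = 63 + 4*V + 124*Z (Y(Z, V) = (124*Z + 4*V) + 63 = (4*V + 124*Z) + 63 = 63 + 4*V + 124*Z)
Y(X, -33)/(-2529) + 18591/B = (63 + 4*(-33) + 124*34)/(-2529) + 18591/(1/94872) = (63 - 132 + 4216)*(-1/2529) + 18591*94872 = 4147*(-1/2529) + 1763765352 = -4147/2529 + 1763765352 = 4460562571061/2529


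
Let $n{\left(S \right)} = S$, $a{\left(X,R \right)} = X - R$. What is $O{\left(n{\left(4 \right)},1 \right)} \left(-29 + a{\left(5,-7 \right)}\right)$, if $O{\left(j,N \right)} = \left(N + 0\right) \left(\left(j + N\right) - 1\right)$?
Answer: $-68$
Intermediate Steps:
$O{\left(j,N \right)} = N \left(-1 + N + j\right)$ ($O{\left(j,N \right)} = N \left(\left(N + j\right) - 1\right) = N \left(-1 + N + j\right)$)
$O{\left(n{\left(4 \right)},1 \right)} \left(-29 + a{\left(5,-7 \right)}\right) = 1 \left(-1 + 1 + 4\right) \left(-29 + \left(5 - -7\right)\right) = 1 \cdot 4 \left(-29 + \left(5 + 7\right)\right) = 4 \left(-29 + 12\right) = 4 \left(-17\right) = -68$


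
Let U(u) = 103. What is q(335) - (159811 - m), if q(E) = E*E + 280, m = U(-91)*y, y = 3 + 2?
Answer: -46791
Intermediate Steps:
y = 5
m = 515 (m = 103*5 = 515)
q(E) = 280 + E² (q(E) = E² + 280 = 280 + E²)
q(335) - (159811 - m) = (280 + 335²) - (159811 - 1*515) = (280 + 112225) - (159811 - 515) = 112505 - 1*159296 = 112505 - 159296 = -46791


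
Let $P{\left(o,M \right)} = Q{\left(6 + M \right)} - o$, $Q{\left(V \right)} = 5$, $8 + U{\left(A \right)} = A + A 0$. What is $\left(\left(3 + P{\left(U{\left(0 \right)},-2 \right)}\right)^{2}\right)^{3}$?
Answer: $16777216$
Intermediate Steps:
$U{\left(A \right)} = -8 + A$ ($U{\left(A \right)} = -8 + \left(A + A 0\right) = -8 + \left(A + 0\right) = -8 + A$)
$P{\left(o,M \right)} = 5 - o$
$\left(\left(3 + P{\left(U{\left(0 \right)},-2 \right)}\right)^{2}\right)^{3} = \left(\left(3 + \left(5 - \left(-8 + 0\right)\right)\right)^{2}\right)^{3} = \left(\left(3 + \left(5 - -8\right)\right)^{2}\right)^{3} = \left(\left(3 + \left(5 + 8\right)\right)^{2}\right)^{3} = \left(\left(3 + 13\right)^{2}\right)^{3} = \left(16^{2}\right)^{3} = 256^{3} = 16777216$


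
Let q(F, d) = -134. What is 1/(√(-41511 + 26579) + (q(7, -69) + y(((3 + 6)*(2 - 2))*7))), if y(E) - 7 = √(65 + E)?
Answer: 1/(-127 + √65 + 2*I*√3733) ≈ -0.0040903 - 0.0042023*I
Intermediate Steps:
y(E) = 7 + √(65 + E)
1/(√(-41511 + 26579) + (q(7, -69) + y(((3 + 6)*(2 - 2))*7))) = 1/(√(-41511 + 26579) + (-134 + (7 + √(65 + ((3 + 6)*(2 - 2))*7)))) = 1/(√(-14932) + (-134 + (7 + √(65 + (9*0)*7)))) = 1/(2*I*√3733 + (-134 + (7 + √(65 + 0*7)))) = 1/(2*I*√3733 + (-134 + (7 + √(65 + 0)))) = 1/(2*I*√3733 + (-134 + (7 + √65))) = 1/(2*I*√3733 + (-127 + √65)) = 1/(-127 + √65 + 2*I*√3733)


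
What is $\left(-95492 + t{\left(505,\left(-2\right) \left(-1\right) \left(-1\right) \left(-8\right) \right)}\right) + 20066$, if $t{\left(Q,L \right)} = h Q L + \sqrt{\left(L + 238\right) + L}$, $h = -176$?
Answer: $-1497506 + 3 \sqrt{30} \approx -1.4975 \cdot 10^{6}$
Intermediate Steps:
$t{\left(Q,L \right)} = \sqrt{238 + 2 L} - 176 L Q$ ($t{\left(Q,L \right)} = - 176 Q L + \sqrt{\left(L + 238\right) + L} = - 176 L Q + \sqrt{\left(238 + L\right) + L} = - 176 L Q + \sqrt{238 + 2 L} = \sqrt{238 + 2 L} - 176 L Q$)
$\left(-95492 + t{\left(505,\left(-2\right) \left(-1\right) \left(-1\right) \left(-8\right) \right)}\right) + 20066 = \left(-95492 - \left(- \sqrt{238 + 2 \left(-2\right) \left(-1\right) \left(-1\right) \left(-8\right)} + 176 \left(-2\right) \left(-1\right) \left(-1\right) \left(-8\right) 505\right)\right) + 20066 = \left(-95492 - \left(- \sqrt{238 + 2 \cdot 2 \left(-1\right) \left(-8\right)} + 176 \cdot 2 \left(-1\right) \left(-8\right) 505\right)\right) + 20066 = \left(-95492 - \left(- \sqrt{238 + 2 \left(\left(-2\right) \left(-8\right)\right)} + 176 \left(\left(-2\right) \left(-8\right)\right) 505\right)\right) + 20066 = \left(-95492 + \left(\sqrt{238 + 2 \cdot 16} - 2816 \cdot 505\right)\right) + 20066 = \left(-95492 - \left(1422080 - \sqrt{238 + 32}\right)\right) + 20066 = \left(-95492 - \left(1422080 - \sqrt{270}\right)\right) + 20066 = \left(-95492 - \left(1422080 - 3 \sqrt{30}\right)\right) + 20066 = \left(-1517572 + 3 \sqrt{30}\right) + 20066 = -1497506 + 3 \sqrt{30}$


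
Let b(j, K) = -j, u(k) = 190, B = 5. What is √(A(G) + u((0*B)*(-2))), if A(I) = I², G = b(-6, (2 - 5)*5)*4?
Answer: √766 ≈ 27.677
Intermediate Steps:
G = 24 (G = -1*(-6)*4 = 6*4 = 24)
√(A(G) + u((0*B)*(-2))) = √(24² + 190) = √(576 + 190) = √766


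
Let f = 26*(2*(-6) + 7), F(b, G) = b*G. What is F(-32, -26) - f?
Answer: 962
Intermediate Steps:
F(b, G) = G*b
f = -130 (f = 26*(-12 + 7) = 26*(-5) = -130)
F(-32, -26) - f = -26*(-32) - 1*(-130) = 832 + 130 = 962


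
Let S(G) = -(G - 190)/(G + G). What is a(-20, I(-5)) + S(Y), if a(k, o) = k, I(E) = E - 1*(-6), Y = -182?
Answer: -1913/91 ≈ -21.022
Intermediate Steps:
I(E) = 6 + E (I(E) = E + 6 = 6 + E)
S(G) = -(-190 + G)/(2*G)
a(-20, I(-5)) + S(Y) = -20 + (1/2)*(190 - 1*(-182))/(-182) = -20 + (1/2)*(-1/182)*(190 + 182) = -20 + (1/2)*(-1/182)*372 = -20 - 93/91 = -1913/91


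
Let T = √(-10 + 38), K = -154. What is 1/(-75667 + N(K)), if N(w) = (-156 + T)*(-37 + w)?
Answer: -6553/300446739 + 382*√7/2103127173 ≈ -2.1330e-5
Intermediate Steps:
T = 2*√7 (T = √28 = 2*√7 ≈ 5.2915)
N(w) = (-156 + 2*√7)*(-37 + w)
1/(-75667 + N(K)) = 1/(-75667 + (5772 - 156*(-154) - 74*√7 + 2*(-154)*√7)) = 1/(-75667 + (5772 + 24024 - 74*√7 - 308*√7)) = 1/(-75667 + (29796 - 382*√7)) = 1/(-45871 - 382*√7)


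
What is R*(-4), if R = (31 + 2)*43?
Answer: -5676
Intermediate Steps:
R = 1419 (R = 33*43 = 1419)
R*(-4) = 1419*(-4) = -5676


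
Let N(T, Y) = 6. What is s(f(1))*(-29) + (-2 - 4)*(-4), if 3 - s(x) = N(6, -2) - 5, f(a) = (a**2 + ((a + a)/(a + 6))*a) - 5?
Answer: -34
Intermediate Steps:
f(a) = -5 + a**2 + 2*a**2/(6 + a) (f(a) = (a**2 + ((2*a)/(6 + a))*a) - 5 = (a**2 + (2*a/(6 + a))*a) - 5 = (a**2 + 2*a**2/(6 + a)) - 5 = -5 + a**2 + 2*a**2/(6 + a))
s(x) = 2 (s(x) = 3 - (6 - 5) = 3 - 1*1 = 3 - 1 = 2)
s(f(1))*(-29) + (-2 - 4)*(-4) = 2*(-29) + (-2 - 4)*(-4) = -58 - 6*(-4) = -58 + 24 = -34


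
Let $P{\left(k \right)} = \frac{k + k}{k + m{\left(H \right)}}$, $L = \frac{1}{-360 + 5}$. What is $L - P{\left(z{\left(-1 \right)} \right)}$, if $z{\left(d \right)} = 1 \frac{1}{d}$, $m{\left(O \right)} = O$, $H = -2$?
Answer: $- \frac{713}{1065} \approx -0.66948$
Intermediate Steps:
$z{\left(d \right)} = \frac{1}{d}$
$L = - \frac{1}{355}$ ($L = \frac{1}{-355} = - \frac{1}{355} \approx -0.0028169$)
$P{\left(k \right)} = \frac{2 k}{-2 + k}$ ($P{\left(k \right)} = \frac{k + k}{k - 2} = \frac{2 k}{-2 + k}$)
$L - P{\left(z{\left(-1 \right)} \right)} = - \frac{1}{355} - \frac{2}{\left(-1\right) \left(-2 + \frac{1}{-1}\right)} = - \frac{1}{355} - 2 \left(-1\right) \frac{1}{-2 - 1} = - \frac{1}{355} - 2 \left(-1\right) \frac{1}{-3} = - \frac{1}{355} - 2 \left(-1\right) \left(- \frac{1}{3}\right) = - \frac{1}{355} - \frac{2}{3} = - \frac{713}{1065}$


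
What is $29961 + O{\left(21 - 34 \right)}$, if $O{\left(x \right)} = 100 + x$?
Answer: $30048$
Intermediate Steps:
$29961 + O{\left(21 - 34 \right)} = 29961 + \left(100 + \left(21 - 34\right)\right) = 29961 + \left(100 - 13\right) = 29961 + 87 = 30048$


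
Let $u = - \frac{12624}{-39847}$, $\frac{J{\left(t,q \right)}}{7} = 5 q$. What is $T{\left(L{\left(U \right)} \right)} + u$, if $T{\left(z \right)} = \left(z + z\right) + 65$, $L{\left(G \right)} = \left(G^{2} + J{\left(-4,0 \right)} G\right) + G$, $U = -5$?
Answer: $\frac{4196559}{39847} \approx 105.32$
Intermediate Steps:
$J{\left(t,q \right)} = 35 q$ ($J{\left(t,q \right)} = 7 \cdot 5 q = 35 q$)
$L{\left(G \right)} = G + G^{2}$ ($L{\left(G \right)} = \left(G^{2} + 35 \cdot 0 G\right) + G = \left(G^{2} + 0 G\right) + G = \left(G^{2} + 0\right) + G = G^{2} + G = G + G^{2}$)
$T{\left(z \right)} = 65 + 2 z$ ($T{\left(z \right)} = 2 z + 65 = 65 + 2 z$)
$u = \frac{12624}{39847}$ ($u = \left(-12624\right) \left(- \frac{1}{39847}\right) = \frac{12624}{39847} \approx 0.31681$)
$T{\left(L{\left(U \right)} \right)} + u = \left(65 + 2 \left(- 5 \left(1 - 5\right)\right)\right) + \frac{12624}{39847} = \left(65 + 2 \left(\left(-5\right) \left(-4\right)\right)\right) + \frac{12624}{39847} = \left(65 + 2 \cdot 20\right) + \frac{12624}{39847} = \left(65 + 40\right) + \frac{12624}{39847} = 105 + \frac{12624}{39847} = \frac{4196559}{39847}$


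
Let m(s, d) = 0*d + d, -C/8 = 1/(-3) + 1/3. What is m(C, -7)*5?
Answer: -35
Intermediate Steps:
C = 0 (C = -8*(1/(-3) + 1/3) = -8*(1*(-⅓) + 1*(⅓)) = -8*(-⅓ + ⅓) = -8*0 = 0)
m(s, d) = d (m(s, d) = 0 + d = d)
m(C, -7)*5 = -7*5 = -35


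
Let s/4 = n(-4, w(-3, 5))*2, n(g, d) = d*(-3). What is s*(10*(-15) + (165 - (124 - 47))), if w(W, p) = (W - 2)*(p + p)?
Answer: -74400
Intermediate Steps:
w(W, p) = 2*p*(-2 + W) (w(W, p) = (-2 + W)*(2*p) = 2*p*(-2 + W))
n(g, d) = -3*d
s = 1200 (s = 4*(-6*5*(-2 - 3)*2) = 4*(-6*5*(-5)*2) = 4*(-3*(-50)*2) = 4*(150*2) = 4*300 = 1200)
s*(10*(-15) + (165 - (124 - 47))) = 1200*(10*(-15) + (165 - (124 - 47))) = 1200*(-150 + (165 - 1*77)) = 1200*(-150 + (165 - 77)) = 1200*(-150 + 88) = 1200*(-62) = -74400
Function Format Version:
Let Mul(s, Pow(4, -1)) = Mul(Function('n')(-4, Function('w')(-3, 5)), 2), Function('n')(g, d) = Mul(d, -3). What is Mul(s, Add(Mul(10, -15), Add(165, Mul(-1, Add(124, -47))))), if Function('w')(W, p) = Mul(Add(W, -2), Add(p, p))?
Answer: -74400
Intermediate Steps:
Function('w')(W, p) = Mul(2, p, Add(-2, W)) (Function('w')(W, p) = Mul(Add(-2, W), Mul(2, p)) = Mul(2, p, Add(-2, W)))
Function('n')(g, d) = Mul(-3, d)
s = 1200 (s = Mul(4, Mul(Mul(-3, Mul(2, 5, Add(-2, -3))), 2)) = Mul(4, Mul(Mul(-3, Mul(2, 5, -5)), 2)) = Mul(4, Mul(Mul(-3, -50), 2)) = Mul(4, Mul(150, 2)) = Mul(4, 300) = 1200)
Mul(s, Add(Mul(10, -15), Add(165, Mul(-1, Add(124, -47))))) = Mul(1200, Add(Mul(10, -15), Add(165, Mul(-1, Add(124, -47))))) = Mul(1200, Add(-150, Add(165, Mul(-1, 77)))) = Mul(1200, Add(-150, Add(165, -77))) = Mul(1200, Add(-150, 88)) = Mul(1200, -62) = -74400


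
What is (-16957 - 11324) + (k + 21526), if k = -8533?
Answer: -15288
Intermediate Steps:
(-16957 - 11324) + (k + 21526) = (-16957 - 11324) + (-8533 + 21526) = -28281 + 12993 = -15288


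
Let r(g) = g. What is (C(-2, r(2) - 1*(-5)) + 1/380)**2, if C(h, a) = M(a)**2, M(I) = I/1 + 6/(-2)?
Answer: 36978561/144400 ≈ 256.08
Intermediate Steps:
M(I) = -3 + I (M(I) = I*1 + 6*(-1/2) = I - 3 = -3 + I)
C(h, a) = (-3 + a)**2
(C(-2, r(2) - 1*(-5)) + 1/380)**2 = ((-3 + (2 - 1*(-5)))**2 + 1/380)**2 = ((-3 + (2 + 5))**2 + 1/380)**2 = ((-3 + 7)**2 + 1/380)**2 = (4**2 + 1/380)**2 = (16 + 1/380)**2 = (6081/380)**2 = 36978561/144400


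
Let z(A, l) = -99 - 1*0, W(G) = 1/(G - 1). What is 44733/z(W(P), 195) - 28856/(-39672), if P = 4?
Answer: -24608206/54549 ≈ -451.12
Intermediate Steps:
W(G) = 1/(-1 + G)
z(A, l) = -99 (z(A, l) = -99 + 0 = -99)
44733/z(W(P), 195) - 28856/(-39672) = 44733/(-99) - 28856/(-39672) = 44733*(-1/99) - 28856*(-1/39672) = -14911/33 + 3607/4959 = -24608206/54549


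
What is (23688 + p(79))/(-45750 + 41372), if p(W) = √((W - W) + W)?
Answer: -11844/2189 - √79/4378 ≈ -5.4127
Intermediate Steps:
p(W) = √W (p(W) = √(0 + W) = √W)
(23688 + p(79))/(-45750 + 41372) = (23688 + √79)/(-45750 + 41372) = (23688 + √79)/(-4378) = (23688 + √79)*(-1/4378) = -11844/2189 - √79/4378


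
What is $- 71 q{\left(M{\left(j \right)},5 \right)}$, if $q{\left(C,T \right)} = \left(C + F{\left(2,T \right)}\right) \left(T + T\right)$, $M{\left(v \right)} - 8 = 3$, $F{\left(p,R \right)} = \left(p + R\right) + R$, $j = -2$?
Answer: $-16330$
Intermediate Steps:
$F{\left(p,R \right)} = p + 2 R$ ($F{\left(p,R \right)} = \left(R + p\right) + R = p + 2 R$)
$M{\left(v \right)} = 11$ ($M{\left(v \right)} = 8 + 3 = 11$)
$q{\left(C,T \right)} = 2 T \left(2 + C + 2 T\right)$ ($q{\left(C,T \right)} = \left(C + \left(2 + 2 T\right)\right) \left(T + T\right) = \left(2 + C + 2 T\right) 2 T = 2 T \left(2 + C + 2 T\right)$)
$- 71 q{\left(M{\left(j \right)},5 \right)} = - 71 \cdot 2 \cdot 5 \left(2 + 11 + 2 \cdot 5\right) = - 71 \cdot 2 \cdot 5 \left(2 + 11 + 10\right) = - 71 \cdot 2 \cdot 5 \cdot 23 = \left(-71\right) 230 = -16330$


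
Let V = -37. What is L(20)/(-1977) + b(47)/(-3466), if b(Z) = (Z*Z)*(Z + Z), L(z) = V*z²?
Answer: -179609671/3426141 ≈ -52.423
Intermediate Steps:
L(z) = -37*z²
b(Z) = 2*Z³ (b(Z) = Z²*(2*Z) = 2*Z³)
L(20)/(-1977) + b(47)/(-3466) = -37*20²/(-1977) + (2*47³)/(-3466) = -37*400*(-1/1977) + (2*103823)*(-1/3466) = -14800*(-1/1977) + 207646*(-1/3466) = 14800/1977 - 103823/1733 = -179609671/3426141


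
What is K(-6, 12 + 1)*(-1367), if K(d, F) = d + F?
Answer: -9569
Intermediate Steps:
K(d, F) = F + d
K(-6, 12 + 1)*(-1367) = ((12 + 1) - 6)*(-1367) = (13 - 6)*(-1367) = 7*(-1367) = -9569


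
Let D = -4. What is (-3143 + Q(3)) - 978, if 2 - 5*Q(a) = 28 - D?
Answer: -4127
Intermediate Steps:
Q(a) = -6 (Q(a) = 2/5 - (28 - 1*(-4))/5 = 2/5 - (28 + 4)/5 = 2/5 - 1/5*32 = 2/5 - 32/5 = -6)
(-3143 + Q(3)) - 978 = (-3143 - 6) - 978 = -3149 - 978 = -4127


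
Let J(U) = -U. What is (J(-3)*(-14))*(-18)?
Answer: 756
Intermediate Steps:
(J(-3)*(-14))*(-18) = (-1*(-3)*(-14))*(-18) = (3*(-14))*(-18) = -42*(-18) = 756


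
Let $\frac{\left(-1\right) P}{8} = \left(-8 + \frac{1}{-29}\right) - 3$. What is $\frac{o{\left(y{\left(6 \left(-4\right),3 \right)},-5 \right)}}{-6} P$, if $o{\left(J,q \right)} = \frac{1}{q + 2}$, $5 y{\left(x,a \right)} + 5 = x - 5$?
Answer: $\frac{1280}{261} \approx 4.9042$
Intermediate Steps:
$y{\left(x,a \right)} = -2 + \frac{x}{5}$ ($y{\left(x,a \right)} = -1 + \frac{x - 5}{5} = -1 + \frac{-5 + x}{5} = -1 + \left(-1 + \frac{x}{5}\right) = -2 + \frac{x}{5}$)
$o{\left(J,q \right)} = \frac{1}{2 + q}$
$P = \frac{2560}{29}$ ($P = - 8 \left(\left(-8 + \frac{1}{-29}\right) - 3\right) = - 8 \left(\left(-8 - \frac{1}{29}\right) - 3\right) = - 8 \left(- \frac{233}{29} - 3\right) = \left(-8\right) \left(- \frac{320}{29}\right) = \frac{2560}{29} \approx 88.276$)
$\frac{o{\left(y{\left(6 \left(-4\right),3 \right)},-5 \right)}}{-6} P = \frac{1}{\left(2 - 5\right) \left(-6\right)} \frac{2560}{29} = \frac{1}{-3} \left(- \frac{1}{6}\right) \frac{2560}{29} = \left(- \frac{1}{3}\right) \left(- \frac{1}{6}\right) \frac{2560}{29} = \frac{1}{18} \cdot \frac{2560}{29} = \frac{1280}{261}$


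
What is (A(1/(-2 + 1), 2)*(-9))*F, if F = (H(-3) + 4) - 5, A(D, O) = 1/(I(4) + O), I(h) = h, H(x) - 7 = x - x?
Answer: -9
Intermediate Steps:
H(x) = 7 (H(x) = 7 + (x - x) = 7 + 0 = 7)
A(D, O) = 1/(4 + O)
F = 6 (F = (7 + 4) - 5 = 11 - 5 = 6)
(A(1/(-2 + 1), 2)*(-9))*F = (-9/(4 + 2))*6 = (-9/6)*6 = ((1/6)*(-9))*6 = -3/2*6 = -9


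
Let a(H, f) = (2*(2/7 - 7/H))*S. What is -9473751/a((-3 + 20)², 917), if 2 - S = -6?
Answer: -19165398273/8464 ≈ -2.2643e+6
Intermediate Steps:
S = 8 (S = 2 - 1*(-6) = 2 + 6 = 8)
a(H, f) = 32/7 - 112/H (a(H, f) = (2*(2/7 - 7/H))*8 = (4/7 - 14/H)*8 = 32/7 - 112/H)
-9473751/a((-3 + 20)², 917) = -9473751/(32/7 - 112/(-3 + 20)²) = -9473751/(32/7 - 112/(17²)) = -9473751/(32/7 - 112/289) = -9473751/8464/2023 = -9473751*2023/8464 = -19165398273/8464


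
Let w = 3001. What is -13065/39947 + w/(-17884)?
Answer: -353535407/714412148 ≈ -0.49486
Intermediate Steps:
-13065/39947 + w/(-17884) = -13065/39947 + 3001/(-17884) = -13065*1/39947 + 3001*(-1/17884) = -13065/39947 - 3001/17884 = -353535407/714412148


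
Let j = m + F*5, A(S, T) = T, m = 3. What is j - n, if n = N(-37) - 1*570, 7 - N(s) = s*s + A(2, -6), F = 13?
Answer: 1994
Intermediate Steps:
j = 68 (j = 3 + 13*5 = 3 + 65 = 68)
N(s) = 13 - s² (N(s) = 7 - (s*s - 6) = 7 - (s² - 6) = 7 - (-6 + s²) = 7 + (6 - s²) = 13 - s²)
n = -1926 (n = (13 - 1*(-37)²) - 1*570 = (13 - 1*1369) - 570 = (13 - 1369) - 570 = -1356 - 570 = -1926)
j - n = 68 - 1*(-1926) = 68 + 1926 = 1994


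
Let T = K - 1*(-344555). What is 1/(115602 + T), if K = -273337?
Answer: 1/186820 ≈ 5.3527e-6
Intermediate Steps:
T = 71218 (T = -273337 - 1*(-344555) = -273337 + 344555 = 71218)
1/(115602 + T) = 1/(115602 + 71218) = 1/186820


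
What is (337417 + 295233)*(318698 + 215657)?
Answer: 338059690750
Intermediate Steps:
(337417 + 295233)*(318698 + 215657) = 632650*534355 = 338059690750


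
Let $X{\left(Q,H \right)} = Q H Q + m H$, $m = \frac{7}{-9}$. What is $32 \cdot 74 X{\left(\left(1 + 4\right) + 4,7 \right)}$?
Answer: $\frac{11967872}{9} \approx 1.3298 \cdot 10^{6}$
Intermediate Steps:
$m = - \frac{7}{9}$ ($m = 7 \left(- \frac{1}{9}\right) = - \frac{7}{9} \approx -0.77778$)
$X{\left(Q,H \right)} = - \frac{7 H}{9} + H Q^{2}$ ($X{\left(Q,H \right)} = Q H Q - \frac{7 H}{9} = H Q Q - \frac{7 H}{9} = H Q^{2} - \frac{7 H}{9} = - \frac{7 H}{9} + H Q^{2}$)
$32 \cdot 74 X{\left(\left(1 + 4\right) + 4,7 \right)} = 32 \cdot 74 \cdot \frac{1}{9} \cdot 7 \left(-7 + 9 \left(\left(1 + 4\right) + 4\right)^{2}\right) = 2368 \cdot \frac{1}{9} \cdot 7 \left(-7 + 9 \left(5 + 4\right)^{2}\right) = 2368 \cdot \frac{1}{9} \cdot 7 \left(-7 + 9 \cdot 9^{2}\right) = 2368 \cdot \frac{1}{9} \cdot 7 \left(-7 + 9 \cdot 81\right) = 2368 \cdot \frac{1}{9} \cdot 7 \left(-7 + 729\right) = 2368 \cdot \frac{1}{9} \cdot 7 \cdot 722 = 2368 \cdot \frac{5054}{9} = \frac{11967872}{9}$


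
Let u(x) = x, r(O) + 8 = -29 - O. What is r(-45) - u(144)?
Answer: -136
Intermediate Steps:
r(O) = -37 - O (r(O) = -8 + (-29 - O) = -37 - O)
r(-45) - u(144) = (-37 - 1*(-45)) - 1*144 = (-37 + 45) - 144 = 8 - 144 = -136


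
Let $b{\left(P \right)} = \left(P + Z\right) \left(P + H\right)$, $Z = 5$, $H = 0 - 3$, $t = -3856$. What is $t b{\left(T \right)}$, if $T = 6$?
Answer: $-127248$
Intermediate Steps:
$H = -3$
$b{\left(P \right)} = \left(-3 + P\right) \left(5 + P\right)$ ($b{\left(P \right)} = \left(P + 5\right) \left(P - 3\right) = \left(5 + P\right) \left(-3 + P\right) = \left(-3 + P\right) \left(5 + P\right)$)
$t b{\left(T \right)} = - 3856 \left(-15 + 6^{2} + 2 \cdot 6\right) = - 3856 \left(-15 + 36 + 12\right) = \left(-3856\right) 33 = -127248$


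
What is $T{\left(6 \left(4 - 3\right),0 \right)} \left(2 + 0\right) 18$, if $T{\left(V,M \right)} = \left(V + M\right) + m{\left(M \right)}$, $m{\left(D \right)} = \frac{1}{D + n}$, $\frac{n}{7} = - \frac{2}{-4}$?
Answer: $\frac{1584}{7} \approx 226.29$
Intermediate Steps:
$n = \frac{7}{2}$ ($n = 7 \left(- \frac{2}{-4}\right) = 7 \left(\left(-2\right) \left(- \frac{1}{4}\right)\right) = 7 \cdot \frac{1}{2} = \frac{7}{2} \approx 3.5$)
$m{\left(D \right)} = \frac{1}{\frac{7}{2} + D}$ ($m{\left(D \right)} = \frac{1}{D + \frac{7}{2}} = \frac{1}{\frac{7}{2} + D}$)
$T{\left(V,M \right)} = M + V + \frac{2}{7 + 2 M}$ ($T{\left(V,M \right)} = \left(V + M\right) + \frac{2}{7 + 2 M} = \left(M + V\right) + \frac{2}{7 + 2 M} = M + V + \frac{2}{7 + 2 M}$)
$T{\left(6 \left(4 - 3\right),0 \right)} \left(2 + 0\right) 18 = \frac{2 + \left(7 + 2 \cdot 0\right) \left(0 + 6 \left(4 - 3\right)\right)}{7 + 2 \cdot 0} \left(2 + 0\right) 18 = \frac{2 + \left(7 + 0\right) \left(0 + 6 \cdot 1\right)}{7 + 0} \cdot 2 \cdot 18 = \frac{2 + 7 \left(0 + 6\right)}{7} \cdot 2 \cdot 18 = \frac{2 + 7 \cdot 6}{7} \cdot 2 \cdot 18 = \frac{2 + 42}{7} \cdot 2 \cdot 18 = \frac{1}{7} \cdot 44 \cdot 2 \cdot 18 = \frac{44}{7} \cdot 2 \cdot 18 = \frac{88}{7} \cdot 18 = \frac{1584}{7}$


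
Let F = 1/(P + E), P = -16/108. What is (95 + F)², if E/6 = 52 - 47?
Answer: 5867100409/649636 ≈ 9031.4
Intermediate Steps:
P = -4/27 (P = -16*1/108 = -4/27 ≈ -0.14815)
E = 30 (E = 6*(52 - 47) = 6*5 = 30)
F = 27/806 (F = 1/(-4/27 + 30) = 1/(806/27) = 27/806 ≈ 0.033499)
(95 + F)² = (95 + 27/806)² = (76597/806)² = 5867100409/649636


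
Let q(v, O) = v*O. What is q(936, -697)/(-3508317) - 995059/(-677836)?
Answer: 437021909935/264229284668 ≈ 1.6539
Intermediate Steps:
q(v, O) = O*v
q(936, -697)/(-3508317) - 995059/(-677836) = -697*936/(-3508317) - 995059/(-677836) = -652392*(-1/3508317) - 995059*(-1/677836) = 72488/389813 + 995059/677836 = 437021909935/264229284668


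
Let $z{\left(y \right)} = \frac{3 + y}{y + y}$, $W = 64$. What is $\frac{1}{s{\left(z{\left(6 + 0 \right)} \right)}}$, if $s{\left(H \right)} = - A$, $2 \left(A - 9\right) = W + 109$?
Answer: $- \frac{2}{191} \approx -0.010471$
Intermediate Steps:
$z{\left(y \right)} = \frac{3 + y}{2 y}$
$A = \frac{191}{2}$ ($A = 9 + \frac{64 + 109}{2} = 9 + \frac{1}{2} \cdot 173 = 9 + \frac{173}{2} = \frac{191}{2} \approx 95.5$)
$s{\left(H \right)} = - \frac{191}{2}$ ($s{\left(H \right)} = \left(-1\right) \frac{191}{2} = - \frac{191}{2}$)
$\frac{1}{s{\left(z{\left(6 + 0 \right)} \right)}} = \frac{1}{- \frac{191}{2}} = - \frac{2}{191}$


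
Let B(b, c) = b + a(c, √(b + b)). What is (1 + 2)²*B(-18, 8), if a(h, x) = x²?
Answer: -486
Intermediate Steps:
B(b, c) = 3*b (B(b, c) = b + (√(b + b))² = b + (√(2*b))² = b + (√2*√b)² = b + 2*b = 3*b)
(1 + 2)²*B(-18, 8) = (1 + 2)²*(3*(-18)) = 3²*(-54) = 9*(-54) = -486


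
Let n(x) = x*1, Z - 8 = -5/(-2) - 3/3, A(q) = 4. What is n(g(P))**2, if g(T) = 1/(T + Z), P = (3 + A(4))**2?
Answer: 4/13689 ≈ 0.00029221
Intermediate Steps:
Z = 19/2 (Z = 8 + (-5/(-2) - 3/3) = 8 + (-5*(-1/2) - 3*1/3) = 8 + (5/2 - 1) = 8 + 3/2 = 19/2 ≈ 9.5000)
P = 49 (P = (3 + 4)**2 = 7**2 = 49)
g(T) = 1/(19/2 + T) (g(T) = 1/(T + 19/2) = 1/(19/2 + T))
n(x) = x
n(g(P))**2 = (2/(19 + 2*49))**2 = (2/(19 + 98))**2 = (2/117)**2 = 4/13689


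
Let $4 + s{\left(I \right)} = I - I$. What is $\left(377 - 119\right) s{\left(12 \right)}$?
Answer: $-1032$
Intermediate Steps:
$s{\left(I \right)} = -4$ ($s{\left(I \right)} = -4 + \left(I - I\right) = -4 + 0 = -4$)
$\left(377 - 119\right) s{\left(12 \right)} = \left(377 - 119\right) \left(-4\right) = 258 \left(-4\right) = -1032$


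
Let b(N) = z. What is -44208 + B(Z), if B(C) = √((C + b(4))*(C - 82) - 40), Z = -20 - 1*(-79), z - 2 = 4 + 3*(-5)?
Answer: -44208 + I*√1190 ≈ -44208.0 + 34.496*I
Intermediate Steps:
z = -9 (z = 2 + (4 + 3*(-5)) = 2 + (4 - 15) = 2 - 11 = -9)
b(N) = -9
Z = 59 (Z = -20 + 79 = 59)
B(C) = √(-40 + (-82 + C)*(-9 + C)) (B(C) = √((C - 9)*(C - 82) - 40) = √((-9 + C)*(-82 + C) - 40) = √((-82 + C)*(-9 + C) - 40) = √(-40 + (-82 + C)*(-9 + C)))
-44208 + B(Z) = -44208 + √(698 + 59² - 91*59) = -44208 + √(698 + 3481 - 5369) = -44208 + √(-1190) = -44208 + I*√1190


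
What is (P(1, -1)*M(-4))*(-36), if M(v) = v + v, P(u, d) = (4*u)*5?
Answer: 5760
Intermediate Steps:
P(u, d) = 20*u
M(v) = 2*v
(P(1, -1)*M(-4))*(-36) = ((20*1)*(2*(-4)))*(-36) = (20*(-8))*(-36) = -160*(-36) = 5760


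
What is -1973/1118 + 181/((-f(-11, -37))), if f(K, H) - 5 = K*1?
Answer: 47630/1677 ≈ 28.402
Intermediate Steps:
f(K, H) = 5 + K (f(K, H) = 5 + K*1 = 5 + K)
-1973/1118 + 181/((-f(-11, -37))) = -1973/1118 + 181/((-(5 - 11))) = -1973*1/1118 + 181/((-1*(-6))) = -1973/1118 + 181/6 = 47630/1677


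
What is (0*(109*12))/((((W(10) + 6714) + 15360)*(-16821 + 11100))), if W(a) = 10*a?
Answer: 0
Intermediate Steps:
(0*(109*12))/((((W(10) + 6714) + 15360)*(-16821 + 11100))) = (0*(109*12))/((((10*10 + 6714) + 15360)*(-16821 + 11100))) = (0*1308)/((((100 + 6714) + 15360)*(-5721))) = 0/(((6814 + 15360)*(-5721))) = 0/((22174*(-5721))) = 0/(-126857454) = 0*(-1/126857454) = 0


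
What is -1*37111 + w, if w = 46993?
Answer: 9882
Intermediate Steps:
-1*37111 + w = -1*37111 + 46993 = -37111 + 46993 = 9882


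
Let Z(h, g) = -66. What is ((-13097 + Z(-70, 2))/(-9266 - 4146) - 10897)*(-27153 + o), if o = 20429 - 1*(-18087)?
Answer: -1660559287563/13412 ≈ -1.2381e+8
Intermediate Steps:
o = 38516 (o = 20429 + 18087 = 38516)
((-13097 + Z(-70, 2))/(-9266 - 4146) - 10897)*(-27153 + o) = ((-13097 - 66)/(-9266 - 4146) - 10897)*(-27153 + 38516) = (-13163/(-13412) - 10897)*11363 = (-13163*(-1/13412) - 10897)*11363 = (13163/13412 - 10897)*11363 = -146137401/13412*11363 = -1660559287563/13412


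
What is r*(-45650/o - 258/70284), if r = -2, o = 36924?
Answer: 134082958/54065967 ≈ 2.4800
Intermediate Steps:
r*(-45650/o - 258/70284) = -2*(-45650/36924 - 258/70284) = -2*(-45650*1/36924 - 258*1/70284) = -2*(-22825/18462 - 43/11714) = -2*(-67041479/54065967) = 134082958/54065967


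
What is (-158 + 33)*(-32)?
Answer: 4000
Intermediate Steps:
(-158 + 33)*(-32) = -125*(-32) = 4000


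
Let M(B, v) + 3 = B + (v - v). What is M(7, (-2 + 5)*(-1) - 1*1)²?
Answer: 16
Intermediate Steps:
M(B, v) = -3 + B (M(B, v) = -3 + (B + (v - v)) = -3 + (B + 0) = -3 + B)
M(7, (-2 + 5)*(-1) - 1*1)² = (-3 + 7)² = 4² = 16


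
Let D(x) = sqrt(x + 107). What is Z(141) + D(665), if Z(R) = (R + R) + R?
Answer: 423 + 2*sqrt(193) ≈ 450.78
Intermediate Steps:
Z(R) = 3*R (Z(R) = 2*R + R = 3*R)
D(x) = sqrt(107 + x)
Z(141) + D(665) = 3*141 + sqrt(107 + 665) = 423 + sqrt(772) = 423 + 2*sqrt(193)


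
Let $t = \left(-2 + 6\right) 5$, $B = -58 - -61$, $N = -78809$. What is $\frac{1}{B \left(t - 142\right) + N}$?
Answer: $- \frac{1}{79175} \approx -1.263 \cdot 10^{-5}$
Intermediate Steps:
$B = 3$ ($B = -58 + 61 = 3$)
$t = 20$ ($t = 4 \cdot 5 = 20$)
$\frac{1}{B \left(t - 142\right) + N} = \frac{1}{3 \left(20 - 142\right) - 78809} = \frac{1}{3 \left(-122\right) - 78809} = \frac{1}{-366 - 78809} = \frac{1}{-79175} = - \frac{1}{79175}$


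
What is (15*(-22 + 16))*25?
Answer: -2250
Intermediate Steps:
(15*(-22 + 16))*25 = (15*(-6))*25 = -90*25 = -2250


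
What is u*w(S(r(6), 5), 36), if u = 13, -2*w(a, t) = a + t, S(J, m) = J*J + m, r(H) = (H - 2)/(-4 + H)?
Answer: -585/2 ≈ -292.50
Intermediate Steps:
r(H) = (-2 + H)/(-4 + H)
S(J, m) = m + J**2 (S(J, m) = J**2 + m = m + J**2)
w(a, t) = -a/2 - t/2 (w(a, t) = -(a + t)/2 = -a/2 - t/2)
u*w(S(r(6), 5), 36) = 13*(-(5 + ((-2 + 6)/(-4 + 6))**2)/2 - 1/2*36) = 13*(-(5 + (4/2)**2)/2 - 18) = 13*(-(5 + ((1/2)*4)**2)/2 - 18) = 13*(-(5 + 2**2)/2 - 18) = 13*(-(5 + 4)/2 - 18) = 13*(-1/2*9 - 18) = 13*(-9/2 - 18) = 13*(-45/2) = -585/2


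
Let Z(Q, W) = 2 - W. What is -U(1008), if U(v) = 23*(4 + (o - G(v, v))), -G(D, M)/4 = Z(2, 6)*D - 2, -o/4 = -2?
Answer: 370852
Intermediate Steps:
o = 8 (o = -4*(-2) = 8)
G(D, M) = 8 + 16*D (G(D, M) = -4*((2 - 1*6)*D - 2) = -4*((2 - 6)*D - 2) = -4*(-4*D - 2) = -4*(-2 - 4*D) = 8 + 16*D)
U(v) = 92 - 368*v (U(v) = 23*(4 + (8 - (8 + 16*v))) = 23*(4 + (8 + (-8 - 16*v))) = 23*(4 - 16*v) = 92 - 368*v)
-U(1008) = -(92 - 368*1008) = -(92 - 370944) = -1*(-370852) = 370852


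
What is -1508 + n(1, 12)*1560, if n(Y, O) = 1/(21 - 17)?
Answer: -1118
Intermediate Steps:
n(Y, O) = ¼ (n(Y, O) = 1/4 = ¼)
-1508 + n(1, 12)*1560 = -1508 + (¼)*1560 = -1508 + 390 = -1118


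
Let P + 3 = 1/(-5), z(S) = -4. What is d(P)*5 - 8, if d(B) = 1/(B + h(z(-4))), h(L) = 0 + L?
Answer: -313/36 ≈ -8.6944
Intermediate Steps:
h(L) = L
P = -16/5 (P = -3 + 1/(-5) = -3 + 1*(-1/5) = -3 - 1/5 = -16/5 ≈ -3.2000)
d(B) = 1/(-4 + B) (d(B) = 1/(B - 4) = 1/(-4 + B))
d(P)*5 - 8 = 5/(-4 - 16/5) - 8 = 5/(-36/5) - 8 = -5/36*5 - 8 = -25/36 - 8 = -313/36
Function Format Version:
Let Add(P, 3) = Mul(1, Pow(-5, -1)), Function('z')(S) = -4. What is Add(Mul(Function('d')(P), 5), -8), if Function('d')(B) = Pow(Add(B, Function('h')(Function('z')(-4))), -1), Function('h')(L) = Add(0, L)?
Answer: Rational(-313, 36) ≈ -8.6944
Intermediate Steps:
Function('h')(L) = L
P = Rational(-16, 5) (P = Add(-3, Mul(1, Pow(-5, -1))) = Add(-3, Mul(1, Rational(-1, 5))) = Add(-3, Rational(-1, 5)) = Rational(-16, 5) ≈ -3.2000)
Function('d')(B) = Pow(Add(-4, B), -1) (Function('d')(B) = Pow(Add(B, -4), -1) = Pow(Add(-4, B), -1))
Add(Mul(Function('d')(P), 5), -8) = Add(Mul(Pow(Add(-4, Rational(-16, 5)), -1), 5), -8) = Add(Mul(Pow(Rational(-36, 5), -1), 5), -8) = Add(Mul(Rational(-5, 36), 5), -8) = Add(Rational(-25, 36), -8) = Rational(-313, 36)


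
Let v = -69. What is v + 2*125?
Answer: 181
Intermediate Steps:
v + 2*125 = -69 + 2*125 = -69 + 250 = 181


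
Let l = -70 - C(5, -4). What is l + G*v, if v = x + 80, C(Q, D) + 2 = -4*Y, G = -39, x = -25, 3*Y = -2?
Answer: -6647/3 ≈ -2215.7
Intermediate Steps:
Y = -2/3 (Y = (1/3)*(-2) = -2/3 ≈ -0.66667)
C(Q, D) = 2/3 (C(Q, D) = -2 - 4*(-2/3) = -2 + 8/3 = 2/3)
v = 55 (v = -25 + 80 = 55)
l = -212/3 (l = -70 - 1*2/3 = -70 - 2/3 = -212/3 ≈ -70.667)
l + G*v = -212/3 - 39*55 = -212/3 - 2145 = -6647/3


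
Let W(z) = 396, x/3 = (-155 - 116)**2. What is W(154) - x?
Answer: -219927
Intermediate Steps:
x = 220323 (x = 3*(-155 - 116)**2 = 3*(-271)**2 = 3*73441 = 220323)
W(154) - x = 396 - 1*220323 = 396 - 220323 = -219927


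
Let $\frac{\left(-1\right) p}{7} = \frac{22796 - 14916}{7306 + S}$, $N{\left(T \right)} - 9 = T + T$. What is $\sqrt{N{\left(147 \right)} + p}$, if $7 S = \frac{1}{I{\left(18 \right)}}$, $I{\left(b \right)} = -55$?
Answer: $\frac{\sqrt{2337569524946343}}{2812809} \approx 17.189$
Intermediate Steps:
$N{\left(T \right)} = 9 + 2 T$ ($N{\left(T \right)} = 9 + \left(T + T\right) = 9 + 2 T$)
$S = - \frac{1}{385}$ ($S = \frac{1}{7 \left(-55\right)} = \frac{1}{7} \left(- \frac{1}{55}\right) = - \frac{1}{385} \approx -0.0025974$)
$p = - \frac{21236600}{2812809}$ ($p = - 7 \frac{22796 - 14916}{7306 - \frac{1}{385}} = - 7 \frac{7880}{\frac{2812809}{385}} = - 7 \cdot 7880 \cdot \frac{385}{2812809} = \left(-7\right) \frac{3033800}{2812809} = - \frac{21236600}{2812809} \approx -7.55$)
$\sqrt{N{\left(147 \right)} + p} = \sqrt{\left(9 + 2 \cdot 147\right) - \frac{21236600}{2812809}} = \sqrt{\left(9 + 294\right) - \frac{21236600}{2812809}} = \sqrt{303 - \frac{21236600}{2812809}} = \sqrt{\frac{831044527}{2812809}} = \frac{\sqrt{2337569524946343}}{2812809}$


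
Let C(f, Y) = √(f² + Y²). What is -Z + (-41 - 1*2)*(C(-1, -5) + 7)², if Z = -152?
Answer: -3073 - 602*√26 ≈ -6142.6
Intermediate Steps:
C(f, Y) = √(Y² + f²)
-Z + (-41 - 1*2)*(C(-1, -5) + 7)² = -1*(-152) + (-41 - 1*2)*(√((-5)² + (-1)²) + 7)² = 152 + (-41 - 2)*(√(25 + 1) + 7)² = 152 - 43*(√26 + 7)² = 152 - 43*(7 + √26)²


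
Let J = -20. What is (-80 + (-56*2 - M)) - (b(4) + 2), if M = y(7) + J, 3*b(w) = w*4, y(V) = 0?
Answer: -538/3 ≈ -179.33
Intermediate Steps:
b(w) = 4*w/3 (b(w) = (w*4)/3 = (4*w)/3 = 4*w/3)
M = -20 (M = 0 - 20 = -20)
(-80 + (-56*2 - M)) - (b(4) + 2) = (-80 + (-56*2 - 1*(-20))) - ((4/3)*4 + 2) = (-80 + (-112 + 20)) - (16/3 + 2) = (-80 - 92) - 1*22/3 = -172 - 22/3 = -538/3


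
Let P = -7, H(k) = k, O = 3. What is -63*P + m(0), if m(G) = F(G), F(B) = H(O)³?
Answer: 468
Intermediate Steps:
F(B) = 27 (F(B) = 3³ = 27)
m(G) = 27
-63*P + m(0) = -63*(-7) + 27 = 441 + 27 = 468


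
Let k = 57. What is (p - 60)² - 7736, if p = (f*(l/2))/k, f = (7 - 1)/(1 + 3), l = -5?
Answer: -23843911/5776 ≈ -4128.1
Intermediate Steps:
f = 3/2 (f = 6/4 = 6*(¼) = 3/2 ≈ 1.5000)
p = -5/76 (p = (3*(-5/2)/2)/57 = (3*(-5*½)/2)*(1/57) = ((3/2)*(-5/2))*(1/57) = -15/4*1/57 = -5/76 ≈ -0.065789)
(p - 60)² - 7736 = (-5/76 - 60)² - 7736 = (-4565/76)² - 7736 = 20839225/5776 - 7736 = -23843911/5776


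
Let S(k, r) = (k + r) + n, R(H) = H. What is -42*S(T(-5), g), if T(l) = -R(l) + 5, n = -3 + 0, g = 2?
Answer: -378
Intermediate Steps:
n = -3
T(l) = 5 - l (T(l) = -l + 5 = 5 - l)
S(k, r) = -3 + k + r (S(k, r) = (k + r) - 3 = -3 + k + r)
-42*S(T(-5), g) = -42*(-3 + (5 - 1*(-5)) + 2) = -42*(-3 + (5 + 5) + 2) = -42*(-3 + 10 + 2) = -42*9 = -378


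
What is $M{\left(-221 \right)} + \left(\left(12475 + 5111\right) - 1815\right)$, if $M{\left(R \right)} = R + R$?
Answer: $15329$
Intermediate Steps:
$M{\left(R \right)} = 2 R$
$M{\left(-221 \right)} + \left(\left(12475 + 5111\right) - 1815\right) = 2 \left(-221\right) + \left(\left(12475 + 5111\right) - 1815\right) = -442 + \left(17586 - 1815\right) = -442 + 15771 = 15329$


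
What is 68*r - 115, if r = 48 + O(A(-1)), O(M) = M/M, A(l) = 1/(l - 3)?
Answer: 3217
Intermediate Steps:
A(l) = 1/(-3 + l)
O(M) = 1
r = 49 (r = 48 + 1 = 49)
68*r - 115 = 68*49 - 115 = 3332 - 115 = 3217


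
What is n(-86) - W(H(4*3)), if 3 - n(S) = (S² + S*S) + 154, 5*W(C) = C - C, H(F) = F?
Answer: -14943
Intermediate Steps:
W(C) = 0 (W(C) = (C - C)/5 = (⅕)*0 = 0)
n(S) = -151 - 2*S² (n(S) = 3 - ((S² + S*S) + 154) = 3 - ((S² + S²) + 154) = 3 - (2*S² + 154) = 3 - (154 + 2*S²) = 3 + (-154 - 2*S²) = -151 - 2*S²)
n(-86) - W(H(4*3)) = (-151 - 2*(-86)²) - 1*0 = (-151 - 2*7396) + 0 = (-151 - 14792) + 0 = -14943 + 0 = -14943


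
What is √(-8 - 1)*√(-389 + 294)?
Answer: -3*√95 ≈ -29.240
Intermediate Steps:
√(-8 - 1)*√(-389 + 294) = √(-9)*√(-95) = (3*I)*(I*√95) = -3*√95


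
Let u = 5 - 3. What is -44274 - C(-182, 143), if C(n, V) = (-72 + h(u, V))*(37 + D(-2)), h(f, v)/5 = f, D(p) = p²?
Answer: -41732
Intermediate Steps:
u = 2
h(f, v) = 5*f
C(n, V) = -2542 (C(n, V) = (-72 + 5*2)*(37 + (-2)²) = (-72 + 10)*(37 + 4) = -62*41 = -2542)
-44274 - C(-182, 143) = -44274 - 1*(-2542) = -44274 + 2542 = -41732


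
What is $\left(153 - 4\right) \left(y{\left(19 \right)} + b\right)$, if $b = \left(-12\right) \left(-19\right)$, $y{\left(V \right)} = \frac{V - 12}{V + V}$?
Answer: $\frac{1291979}{38} \approx 33999.0$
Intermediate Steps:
$y{\left(V \right)} = \frac{-12 + V}{2 V}$
$b = 228$
$\left(153 - 4\right) \left(y{\left(19 \right)} + b\right) = \left(153 - 4\right) \left(\frac{-12 + 19}{2 \cdot 19} + 228\right) = 149 \left(\frac{1}{2} \cdot \frac{1}{19} \cdot 7 + 228\right) = 149 \left(\frac{7}{38} + 228\right) = 149 \cdot \frac{8671}{38} = \frac{1291979}{38}$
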